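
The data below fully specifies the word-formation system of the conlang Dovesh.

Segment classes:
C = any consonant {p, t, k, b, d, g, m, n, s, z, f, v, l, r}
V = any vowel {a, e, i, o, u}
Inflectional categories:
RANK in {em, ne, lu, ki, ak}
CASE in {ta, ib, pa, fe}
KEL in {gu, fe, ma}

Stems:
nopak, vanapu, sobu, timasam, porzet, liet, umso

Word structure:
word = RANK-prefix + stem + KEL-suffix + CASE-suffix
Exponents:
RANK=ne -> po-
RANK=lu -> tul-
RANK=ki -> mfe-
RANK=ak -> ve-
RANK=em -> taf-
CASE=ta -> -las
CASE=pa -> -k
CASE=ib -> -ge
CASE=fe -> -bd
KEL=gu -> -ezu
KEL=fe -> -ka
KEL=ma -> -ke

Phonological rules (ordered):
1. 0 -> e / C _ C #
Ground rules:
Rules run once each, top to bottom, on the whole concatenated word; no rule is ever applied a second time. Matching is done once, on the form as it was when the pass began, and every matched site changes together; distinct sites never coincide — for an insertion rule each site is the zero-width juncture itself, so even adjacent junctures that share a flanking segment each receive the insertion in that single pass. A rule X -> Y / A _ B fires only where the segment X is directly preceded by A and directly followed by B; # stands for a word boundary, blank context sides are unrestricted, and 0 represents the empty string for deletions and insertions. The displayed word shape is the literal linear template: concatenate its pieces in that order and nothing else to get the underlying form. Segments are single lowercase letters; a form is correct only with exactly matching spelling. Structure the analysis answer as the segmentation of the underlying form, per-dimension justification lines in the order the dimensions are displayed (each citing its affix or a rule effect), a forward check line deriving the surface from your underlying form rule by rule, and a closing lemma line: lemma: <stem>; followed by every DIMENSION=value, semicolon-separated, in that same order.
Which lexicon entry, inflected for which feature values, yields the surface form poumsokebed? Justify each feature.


underlying: po-umso-ke-bd
RANK=ne - signalled by the affix po-
CASE=fe - signalled by the affix -bd
KEL=ma - signalled by the affix -ke
check: poumsokebd -> poumsokebed
lemma: umso; RANK=ne; CASE=fe; KEL=ma


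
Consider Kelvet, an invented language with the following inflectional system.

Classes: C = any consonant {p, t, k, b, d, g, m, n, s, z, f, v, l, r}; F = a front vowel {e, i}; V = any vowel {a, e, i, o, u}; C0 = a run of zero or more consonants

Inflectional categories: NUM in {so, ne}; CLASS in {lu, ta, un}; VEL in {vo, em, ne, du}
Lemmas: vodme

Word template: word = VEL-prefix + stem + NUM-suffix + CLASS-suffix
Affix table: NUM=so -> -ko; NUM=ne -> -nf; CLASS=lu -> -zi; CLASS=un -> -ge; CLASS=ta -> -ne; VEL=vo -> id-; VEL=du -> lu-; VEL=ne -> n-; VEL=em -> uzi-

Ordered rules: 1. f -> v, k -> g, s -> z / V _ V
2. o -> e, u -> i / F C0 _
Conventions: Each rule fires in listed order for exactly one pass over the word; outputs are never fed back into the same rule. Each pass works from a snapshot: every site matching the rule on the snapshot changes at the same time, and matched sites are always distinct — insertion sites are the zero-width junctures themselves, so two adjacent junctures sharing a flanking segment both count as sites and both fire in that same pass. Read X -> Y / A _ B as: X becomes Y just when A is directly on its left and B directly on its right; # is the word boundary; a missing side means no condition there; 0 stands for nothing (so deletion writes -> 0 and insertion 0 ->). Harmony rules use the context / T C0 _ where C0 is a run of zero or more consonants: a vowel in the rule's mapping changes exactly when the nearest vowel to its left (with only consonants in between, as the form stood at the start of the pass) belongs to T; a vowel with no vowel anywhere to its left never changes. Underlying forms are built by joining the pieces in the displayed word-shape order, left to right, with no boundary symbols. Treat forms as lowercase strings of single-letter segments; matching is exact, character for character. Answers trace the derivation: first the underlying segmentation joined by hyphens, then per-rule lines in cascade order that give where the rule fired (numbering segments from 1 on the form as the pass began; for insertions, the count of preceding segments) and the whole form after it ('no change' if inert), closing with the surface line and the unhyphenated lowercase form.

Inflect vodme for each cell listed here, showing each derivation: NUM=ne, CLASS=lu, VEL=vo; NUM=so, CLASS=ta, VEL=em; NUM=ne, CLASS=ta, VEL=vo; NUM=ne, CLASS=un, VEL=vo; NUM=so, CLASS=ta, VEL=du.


cell NUM=ne, CLASS=lu, VEL=vo:
underlying: id-vodme-nf-zi
1. f -> v, k -> g, s -> z / V _ V: no change
2. o -> e, u -> i / F C0 _: fires at position(s) 4: idvedmenfzi
surface: idvedmenfzi

cell NUM=so, CLASS=ta, VEL=em:
underlying: uzi-vodme-ko-ne
1. f -> v, k -> g, s -> z / V _ V: fires at position(s) 9: uzivodmegone
2. o -> e, u -> i / F C0 _: fires at position(s) 5, 10: uzivedmegene
surface: uzivedmegene

cell NUM=ne, CLASS=ta, VEL=vo:
underlying: id-vodme-nf-ne
1. f -> v, k -> g, s -> z / V _ V: no change
2. o -> e, u -> i / F C0 _: fires at position(s) 4: idvedmenfne
surface: idvedmenfne

cell NUM=ne, CLASS=un, VEL=vo:
underlying: id-vodme-nf-ge
1. f -> v, k -> g, s -> z / V _ V: no change
2. o -> e, u -> i / F C0 _: fires at position(s) 4: idvedmenfge
surface: idvedmenfge

cell NUM=so, CLASS=ta, VEL=du:
underlying: lu-vodme-ko-ne
1. f -> v, k -> g, s -> z / V _ V: fires at position(s) 8: luvodmegone
2. o -> e, u -> i / F C0 _: fires at position(s) 9: luvodmegene
surface: luvodmegene


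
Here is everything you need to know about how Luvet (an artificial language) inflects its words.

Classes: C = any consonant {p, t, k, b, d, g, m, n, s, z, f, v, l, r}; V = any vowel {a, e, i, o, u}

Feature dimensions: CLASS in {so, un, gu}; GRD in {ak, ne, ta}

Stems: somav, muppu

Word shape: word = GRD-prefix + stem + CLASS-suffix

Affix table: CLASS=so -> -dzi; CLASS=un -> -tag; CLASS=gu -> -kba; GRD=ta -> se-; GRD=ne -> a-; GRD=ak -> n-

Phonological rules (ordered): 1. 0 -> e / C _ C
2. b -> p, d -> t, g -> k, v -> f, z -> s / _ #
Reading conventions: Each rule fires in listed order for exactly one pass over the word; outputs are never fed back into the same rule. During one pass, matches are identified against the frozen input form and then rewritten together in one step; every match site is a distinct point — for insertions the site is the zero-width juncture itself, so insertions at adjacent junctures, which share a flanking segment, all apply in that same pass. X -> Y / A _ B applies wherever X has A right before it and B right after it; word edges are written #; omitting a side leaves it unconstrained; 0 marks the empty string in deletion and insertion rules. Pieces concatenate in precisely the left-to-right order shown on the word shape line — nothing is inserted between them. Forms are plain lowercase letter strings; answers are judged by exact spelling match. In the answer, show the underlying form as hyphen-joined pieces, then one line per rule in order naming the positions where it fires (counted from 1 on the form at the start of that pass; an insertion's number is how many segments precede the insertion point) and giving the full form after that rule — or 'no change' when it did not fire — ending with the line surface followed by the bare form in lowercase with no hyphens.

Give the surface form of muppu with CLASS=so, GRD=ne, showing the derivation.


underlying: a-muppu-dzi
1. 0 -> e / C _ C: inserts after position(s) 4, 7: amupepudezi
2. b -> p, d -> t, g -> k, v -> f, z -> s / _ #: no change
surface: amupepudezi


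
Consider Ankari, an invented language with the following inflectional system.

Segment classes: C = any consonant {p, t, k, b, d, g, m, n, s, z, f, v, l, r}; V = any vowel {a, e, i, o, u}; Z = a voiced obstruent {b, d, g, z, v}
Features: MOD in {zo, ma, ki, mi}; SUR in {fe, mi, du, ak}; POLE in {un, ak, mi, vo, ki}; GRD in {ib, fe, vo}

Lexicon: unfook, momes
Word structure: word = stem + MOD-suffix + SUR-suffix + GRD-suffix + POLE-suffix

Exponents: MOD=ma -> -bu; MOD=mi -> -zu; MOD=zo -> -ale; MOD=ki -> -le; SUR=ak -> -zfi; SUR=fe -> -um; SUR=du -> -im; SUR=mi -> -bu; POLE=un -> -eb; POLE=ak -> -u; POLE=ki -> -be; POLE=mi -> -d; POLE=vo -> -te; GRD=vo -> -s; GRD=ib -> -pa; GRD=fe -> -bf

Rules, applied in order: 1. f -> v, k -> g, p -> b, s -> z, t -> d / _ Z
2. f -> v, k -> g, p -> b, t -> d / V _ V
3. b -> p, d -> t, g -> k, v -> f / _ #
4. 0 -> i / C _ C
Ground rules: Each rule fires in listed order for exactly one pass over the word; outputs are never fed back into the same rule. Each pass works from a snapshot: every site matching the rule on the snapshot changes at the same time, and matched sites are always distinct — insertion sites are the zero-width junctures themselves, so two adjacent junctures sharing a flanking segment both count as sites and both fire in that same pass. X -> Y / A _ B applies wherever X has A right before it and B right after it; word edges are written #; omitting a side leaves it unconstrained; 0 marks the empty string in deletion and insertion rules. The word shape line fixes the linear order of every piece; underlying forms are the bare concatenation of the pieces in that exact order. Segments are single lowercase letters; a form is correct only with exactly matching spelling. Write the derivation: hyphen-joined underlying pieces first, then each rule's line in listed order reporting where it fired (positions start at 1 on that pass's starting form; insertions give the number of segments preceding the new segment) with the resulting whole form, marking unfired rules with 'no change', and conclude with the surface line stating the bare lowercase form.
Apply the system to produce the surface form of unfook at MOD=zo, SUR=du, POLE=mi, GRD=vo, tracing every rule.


underlying: unfook-ale-im-s-d
1. f -> v, k -> g, p -> b, s -> z, t -> d / _ Z: fires at position(s) 12: unfookaleimzd
2. f -> v, k -> g, p -> b, t -> d / V _ V: fires at position(s) 6: unfoogaleimzd
3. b -> p, d -> t, g -> k, v -> f / _ #: fires at position(s) 13: unfoogaleimzt
4. 0 -> i / C _ C: inserts after position(s) 2, 11, 12: unifoogaleimizit
surface: unifoogaleimizit


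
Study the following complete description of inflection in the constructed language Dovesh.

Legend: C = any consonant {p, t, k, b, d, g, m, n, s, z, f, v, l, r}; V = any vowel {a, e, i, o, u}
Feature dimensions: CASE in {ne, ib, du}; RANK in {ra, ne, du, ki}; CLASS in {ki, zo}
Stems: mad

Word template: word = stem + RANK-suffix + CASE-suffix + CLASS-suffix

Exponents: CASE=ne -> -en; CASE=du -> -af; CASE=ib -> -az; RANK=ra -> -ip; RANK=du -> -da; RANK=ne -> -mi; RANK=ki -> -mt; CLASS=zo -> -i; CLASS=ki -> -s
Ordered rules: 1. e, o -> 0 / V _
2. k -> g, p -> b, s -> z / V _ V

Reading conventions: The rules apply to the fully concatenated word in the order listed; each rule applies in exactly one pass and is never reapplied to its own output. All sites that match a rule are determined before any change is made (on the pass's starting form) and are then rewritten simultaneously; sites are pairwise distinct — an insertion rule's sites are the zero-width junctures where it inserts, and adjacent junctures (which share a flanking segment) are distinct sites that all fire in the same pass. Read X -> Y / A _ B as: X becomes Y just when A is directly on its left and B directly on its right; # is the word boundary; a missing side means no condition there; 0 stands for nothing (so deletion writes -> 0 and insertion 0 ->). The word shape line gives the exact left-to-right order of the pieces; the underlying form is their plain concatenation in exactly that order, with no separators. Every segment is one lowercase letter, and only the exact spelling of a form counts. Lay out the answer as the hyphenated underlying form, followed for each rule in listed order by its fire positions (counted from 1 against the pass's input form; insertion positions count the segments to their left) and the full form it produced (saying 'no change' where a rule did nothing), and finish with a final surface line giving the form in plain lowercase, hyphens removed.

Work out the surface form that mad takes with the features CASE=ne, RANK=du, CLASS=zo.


underlying: mad-da-en-i
1. e, o -> 0 / V _: fires at position(s) 6: maddani
2. k -> g, p -> b, s -> z / V _ V: no change
surface: maddani


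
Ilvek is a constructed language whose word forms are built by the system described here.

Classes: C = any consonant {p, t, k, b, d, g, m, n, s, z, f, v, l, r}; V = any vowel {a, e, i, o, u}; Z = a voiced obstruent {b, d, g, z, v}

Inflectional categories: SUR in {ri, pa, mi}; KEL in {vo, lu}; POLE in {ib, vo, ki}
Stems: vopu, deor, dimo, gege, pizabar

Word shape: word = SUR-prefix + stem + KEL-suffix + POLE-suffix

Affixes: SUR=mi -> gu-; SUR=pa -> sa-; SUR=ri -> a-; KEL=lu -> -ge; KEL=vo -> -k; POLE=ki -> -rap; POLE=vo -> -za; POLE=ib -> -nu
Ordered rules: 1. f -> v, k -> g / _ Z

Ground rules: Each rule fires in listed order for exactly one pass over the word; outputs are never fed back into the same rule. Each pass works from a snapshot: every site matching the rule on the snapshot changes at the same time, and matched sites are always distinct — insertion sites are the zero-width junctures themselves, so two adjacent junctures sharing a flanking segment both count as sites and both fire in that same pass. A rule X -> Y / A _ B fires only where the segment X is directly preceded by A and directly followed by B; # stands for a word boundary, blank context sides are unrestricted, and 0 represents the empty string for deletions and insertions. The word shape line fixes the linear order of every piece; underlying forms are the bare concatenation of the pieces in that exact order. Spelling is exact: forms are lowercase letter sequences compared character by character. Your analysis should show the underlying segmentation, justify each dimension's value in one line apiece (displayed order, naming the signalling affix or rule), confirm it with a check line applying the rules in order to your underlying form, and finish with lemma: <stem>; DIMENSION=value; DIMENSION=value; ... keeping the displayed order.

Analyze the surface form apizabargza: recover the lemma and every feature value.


underlying: a-pizabar-k-za
SUR=ri - signalled by the affix a-
KEL=vo - signalled by the affix -k
POLE=vo - signalled by the affix -za
check: apizabarkza -> apizabargza
lemma: pizabar; SUR=ri; KEL=vo; POLE=vo


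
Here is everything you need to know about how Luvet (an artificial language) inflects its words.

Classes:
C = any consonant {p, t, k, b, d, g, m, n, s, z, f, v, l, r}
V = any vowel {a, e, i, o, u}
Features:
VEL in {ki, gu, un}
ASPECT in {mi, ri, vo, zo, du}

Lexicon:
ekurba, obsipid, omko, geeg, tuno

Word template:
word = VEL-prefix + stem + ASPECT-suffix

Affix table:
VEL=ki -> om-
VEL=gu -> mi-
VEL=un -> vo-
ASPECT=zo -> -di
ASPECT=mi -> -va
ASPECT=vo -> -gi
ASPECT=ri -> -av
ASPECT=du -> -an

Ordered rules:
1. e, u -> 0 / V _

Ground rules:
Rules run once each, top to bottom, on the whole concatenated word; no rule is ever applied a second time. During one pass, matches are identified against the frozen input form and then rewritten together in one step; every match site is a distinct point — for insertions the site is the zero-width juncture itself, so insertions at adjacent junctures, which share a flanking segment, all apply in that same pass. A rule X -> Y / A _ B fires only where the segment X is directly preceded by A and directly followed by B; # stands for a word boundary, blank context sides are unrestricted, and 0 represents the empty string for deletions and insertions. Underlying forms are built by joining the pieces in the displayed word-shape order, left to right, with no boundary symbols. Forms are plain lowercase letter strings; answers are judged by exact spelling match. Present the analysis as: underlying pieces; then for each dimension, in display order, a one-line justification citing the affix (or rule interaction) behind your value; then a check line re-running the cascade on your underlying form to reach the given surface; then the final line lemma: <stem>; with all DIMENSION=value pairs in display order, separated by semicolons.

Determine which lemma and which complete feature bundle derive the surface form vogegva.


underlying: vo-geeg-va
VEL=un - signalled by the affix vo-
ASPECT=mi - signalled by the affix -va
check: vogeegva -> vogegva
lemma: geeg; VEL=un; ASPECT=mi


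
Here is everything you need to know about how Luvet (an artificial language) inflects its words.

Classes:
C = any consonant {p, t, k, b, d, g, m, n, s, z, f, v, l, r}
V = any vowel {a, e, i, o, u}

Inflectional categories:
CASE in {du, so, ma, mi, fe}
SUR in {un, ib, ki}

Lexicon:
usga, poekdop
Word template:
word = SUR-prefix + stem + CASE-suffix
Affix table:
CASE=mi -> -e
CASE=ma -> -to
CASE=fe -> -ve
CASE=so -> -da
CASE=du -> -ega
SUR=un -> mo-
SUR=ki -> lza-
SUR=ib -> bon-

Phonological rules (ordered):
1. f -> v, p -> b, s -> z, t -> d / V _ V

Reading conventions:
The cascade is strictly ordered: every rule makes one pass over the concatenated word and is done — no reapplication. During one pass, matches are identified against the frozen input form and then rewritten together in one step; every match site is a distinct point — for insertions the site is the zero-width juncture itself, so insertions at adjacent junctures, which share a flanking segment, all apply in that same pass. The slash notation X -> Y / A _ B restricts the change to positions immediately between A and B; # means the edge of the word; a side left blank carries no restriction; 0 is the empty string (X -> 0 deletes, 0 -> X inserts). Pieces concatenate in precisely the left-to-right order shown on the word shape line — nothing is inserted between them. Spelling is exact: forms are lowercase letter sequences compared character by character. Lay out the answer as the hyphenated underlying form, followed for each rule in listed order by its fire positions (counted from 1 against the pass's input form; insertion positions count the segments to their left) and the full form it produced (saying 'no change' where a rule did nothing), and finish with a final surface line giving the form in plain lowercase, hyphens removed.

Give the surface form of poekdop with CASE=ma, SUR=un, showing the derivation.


underlying: mo-poekdop-to
1. f -> v, p -> b, s -> z, t -> d / V _ V: fires at position(s) 3: moboekdopto
surface: moboekdopto


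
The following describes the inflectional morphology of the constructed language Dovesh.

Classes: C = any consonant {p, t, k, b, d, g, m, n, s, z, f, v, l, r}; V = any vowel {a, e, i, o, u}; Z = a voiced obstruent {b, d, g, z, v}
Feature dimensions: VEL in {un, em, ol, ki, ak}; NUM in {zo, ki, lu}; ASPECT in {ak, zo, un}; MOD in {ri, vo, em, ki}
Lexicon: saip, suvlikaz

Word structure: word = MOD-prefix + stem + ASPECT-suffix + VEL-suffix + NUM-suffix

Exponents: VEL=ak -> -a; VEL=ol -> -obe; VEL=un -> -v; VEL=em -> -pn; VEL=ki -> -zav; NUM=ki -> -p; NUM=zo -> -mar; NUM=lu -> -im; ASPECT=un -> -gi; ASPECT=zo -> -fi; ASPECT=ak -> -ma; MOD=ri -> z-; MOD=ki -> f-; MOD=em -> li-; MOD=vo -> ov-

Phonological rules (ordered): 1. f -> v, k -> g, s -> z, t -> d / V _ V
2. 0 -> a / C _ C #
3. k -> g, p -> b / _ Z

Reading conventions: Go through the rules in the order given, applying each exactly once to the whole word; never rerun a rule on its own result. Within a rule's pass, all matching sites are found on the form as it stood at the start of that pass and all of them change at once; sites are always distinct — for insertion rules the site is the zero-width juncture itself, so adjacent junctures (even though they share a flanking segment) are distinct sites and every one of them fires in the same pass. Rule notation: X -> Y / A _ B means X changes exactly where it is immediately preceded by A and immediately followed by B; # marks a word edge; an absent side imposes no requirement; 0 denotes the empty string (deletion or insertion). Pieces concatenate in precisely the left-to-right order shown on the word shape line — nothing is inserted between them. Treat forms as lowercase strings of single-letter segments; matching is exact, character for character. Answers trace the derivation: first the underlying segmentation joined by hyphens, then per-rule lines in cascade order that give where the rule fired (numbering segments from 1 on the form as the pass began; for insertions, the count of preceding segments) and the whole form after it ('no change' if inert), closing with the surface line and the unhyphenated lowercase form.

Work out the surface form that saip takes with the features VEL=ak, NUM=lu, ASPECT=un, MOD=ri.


underlying: z-saip-gi-a-im
1. f -> v, k -> g, s -> z, t -> d / V _ V: no change
2. 0 -> a / C _ C #: no change
3. k -> g, p -> b / _ Z: fires at position(s) 5: zsaibgiaim
surface: zsaibgiaim


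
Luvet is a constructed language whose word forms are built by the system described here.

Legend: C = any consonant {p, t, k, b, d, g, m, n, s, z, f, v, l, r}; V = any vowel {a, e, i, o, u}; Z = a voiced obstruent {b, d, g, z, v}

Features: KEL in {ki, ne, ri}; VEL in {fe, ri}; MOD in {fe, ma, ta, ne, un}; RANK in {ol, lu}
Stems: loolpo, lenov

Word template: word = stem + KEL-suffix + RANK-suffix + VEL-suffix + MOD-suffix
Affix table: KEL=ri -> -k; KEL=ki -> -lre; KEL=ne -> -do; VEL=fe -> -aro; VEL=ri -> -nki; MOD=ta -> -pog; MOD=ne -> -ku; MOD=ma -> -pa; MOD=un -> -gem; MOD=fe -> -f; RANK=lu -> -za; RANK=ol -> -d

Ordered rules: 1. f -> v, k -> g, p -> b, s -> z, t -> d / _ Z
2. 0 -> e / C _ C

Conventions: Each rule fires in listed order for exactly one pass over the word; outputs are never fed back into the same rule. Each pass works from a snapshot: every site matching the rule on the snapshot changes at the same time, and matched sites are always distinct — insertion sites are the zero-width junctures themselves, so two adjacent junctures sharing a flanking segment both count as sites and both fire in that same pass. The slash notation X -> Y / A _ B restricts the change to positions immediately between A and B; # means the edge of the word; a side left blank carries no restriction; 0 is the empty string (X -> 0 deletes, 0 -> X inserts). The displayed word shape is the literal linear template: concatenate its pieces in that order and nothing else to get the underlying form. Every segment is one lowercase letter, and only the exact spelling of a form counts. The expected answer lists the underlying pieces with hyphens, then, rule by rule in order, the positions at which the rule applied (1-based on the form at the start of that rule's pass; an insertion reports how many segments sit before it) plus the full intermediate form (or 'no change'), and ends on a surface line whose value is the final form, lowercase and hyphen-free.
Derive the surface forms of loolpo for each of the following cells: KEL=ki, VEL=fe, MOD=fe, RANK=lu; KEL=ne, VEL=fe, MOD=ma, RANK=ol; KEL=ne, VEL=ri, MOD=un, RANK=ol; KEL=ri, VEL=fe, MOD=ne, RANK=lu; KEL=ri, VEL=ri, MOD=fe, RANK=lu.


cell KEL=ki, VEL=fe, MOD=fe, RANK=lu:
underlying: loolpo-lre-za-aro-f
1. f -> v, k -> g, p -> b, s -> z, t -> d / _ Z: no change
2. 0 -> e / C _ C: inserts after position(s) 4, 7: loolepolerezaarof
surface: loolepolerezaarof

cell KEL=ne, VEL=fe, MOD=ma, RANK=ol:
underlying: loolpo-do-d-aro-pa
1. f -> v, k -> g, p -> b, s -> z, t -> d / _ Z: no change
2. 0 -> e / C _ C: inserts after position(s) 4: loolepododaropa
surface: loolepododaropa

cell KEL=ne, VEL=ri, MOD=un, RANK=ol:
underlying: loolpo-do-d-nki-gem
1. f -> v, k -> g, p -> b, s -> z, t -> d / _ Z: no change
2. 0 -> e / C _ C: inserts after position(s) 4, 9, 10: loolepododenekigem
surface: loolepododenekigem

cell KEL=ri, VEL=fe, MOD=ne, RANK=lu:
underlying: loolpo-k-za-aro-ku
1. f -> v, k -> g, p -> b, s -> z, t -> d / _ Z: fires at position(s) 7: loolpogzaaroku
2. 0 -> e / C _ C: inserts after position(s) 4, 7: loolepogezaaroku
surface: loolepogezaaroku

cell KEL=ri, VEL=ri, MOD=fe, RANK=lu:
underlying: loolpo-k-za-nki-f
1. f -> v, k -> g, p -> b, s -> z, t -> d / _ Z: fires at position(s) 7: loolpogzankif
2. 0 -> e / C _ C: inserts after position(s) 4, 7, 10: loolepogezanekif
surface: loolepogezanekif


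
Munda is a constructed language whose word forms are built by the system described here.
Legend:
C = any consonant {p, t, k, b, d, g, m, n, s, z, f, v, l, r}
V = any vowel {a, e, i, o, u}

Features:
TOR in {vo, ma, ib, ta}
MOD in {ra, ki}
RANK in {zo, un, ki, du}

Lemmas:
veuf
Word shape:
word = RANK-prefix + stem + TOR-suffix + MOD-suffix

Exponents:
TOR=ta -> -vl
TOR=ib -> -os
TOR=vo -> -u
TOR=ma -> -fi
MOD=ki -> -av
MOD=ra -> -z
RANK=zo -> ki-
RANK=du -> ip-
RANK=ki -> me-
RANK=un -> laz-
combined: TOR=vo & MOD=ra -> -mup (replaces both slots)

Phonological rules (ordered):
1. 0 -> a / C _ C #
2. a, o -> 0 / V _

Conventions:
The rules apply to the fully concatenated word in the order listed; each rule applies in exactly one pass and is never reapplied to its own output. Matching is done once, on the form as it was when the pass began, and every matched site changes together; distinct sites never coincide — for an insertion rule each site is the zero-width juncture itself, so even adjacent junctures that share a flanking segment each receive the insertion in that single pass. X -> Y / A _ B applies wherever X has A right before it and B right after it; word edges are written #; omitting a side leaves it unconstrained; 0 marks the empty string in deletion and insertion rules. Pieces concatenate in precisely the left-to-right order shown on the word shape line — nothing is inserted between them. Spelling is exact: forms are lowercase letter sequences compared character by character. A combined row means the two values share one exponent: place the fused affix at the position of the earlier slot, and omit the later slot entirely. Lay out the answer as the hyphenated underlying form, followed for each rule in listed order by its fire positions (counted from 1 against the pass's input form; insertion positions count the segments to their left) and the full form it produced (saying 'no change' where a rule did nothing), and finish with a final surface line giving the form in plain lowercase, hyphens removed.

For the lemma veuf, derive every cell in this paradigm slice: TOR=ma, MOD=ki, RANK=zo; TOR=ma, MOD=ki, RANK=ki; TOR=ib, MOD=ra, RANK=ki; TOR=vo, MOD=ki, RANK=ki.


cell TOR=ma, MOD=ki, RANK=zo:
underlying: ki-veuf-fi-av
1. 0 -> a / C _ C #: no change
2. a, o -> 0 / V _: fires at position(s) 9: kiveuffiv
surface: kiveuffiv

cell TOR=ma, MOD=ki, RANK=ki:
underlying: me-veuf-fi-av
1. 0 -> a / C _ C #: no change
2. a, o -> 0 / V _: fires at position(s) 9: meveuffiv
surface: meveuffiv

cell TOR=ib, MOD=ra, RANK=ki:
underlying: me-veuf-os-z
1. 0 -> a / C _ C #: inserts after position(s) 8: meveufosaz
2. a, o -> 0 / V _: no change
surface: meveufosaz

cell TOR=vo, MOD=ki, RANK=ki:
underlying: me-veuf-u-av
1. 0 -> a / C _ C #: no change
2. a, o -> 0 / V _: fires at position(s) 8: meveufuv
surface: meveufuv


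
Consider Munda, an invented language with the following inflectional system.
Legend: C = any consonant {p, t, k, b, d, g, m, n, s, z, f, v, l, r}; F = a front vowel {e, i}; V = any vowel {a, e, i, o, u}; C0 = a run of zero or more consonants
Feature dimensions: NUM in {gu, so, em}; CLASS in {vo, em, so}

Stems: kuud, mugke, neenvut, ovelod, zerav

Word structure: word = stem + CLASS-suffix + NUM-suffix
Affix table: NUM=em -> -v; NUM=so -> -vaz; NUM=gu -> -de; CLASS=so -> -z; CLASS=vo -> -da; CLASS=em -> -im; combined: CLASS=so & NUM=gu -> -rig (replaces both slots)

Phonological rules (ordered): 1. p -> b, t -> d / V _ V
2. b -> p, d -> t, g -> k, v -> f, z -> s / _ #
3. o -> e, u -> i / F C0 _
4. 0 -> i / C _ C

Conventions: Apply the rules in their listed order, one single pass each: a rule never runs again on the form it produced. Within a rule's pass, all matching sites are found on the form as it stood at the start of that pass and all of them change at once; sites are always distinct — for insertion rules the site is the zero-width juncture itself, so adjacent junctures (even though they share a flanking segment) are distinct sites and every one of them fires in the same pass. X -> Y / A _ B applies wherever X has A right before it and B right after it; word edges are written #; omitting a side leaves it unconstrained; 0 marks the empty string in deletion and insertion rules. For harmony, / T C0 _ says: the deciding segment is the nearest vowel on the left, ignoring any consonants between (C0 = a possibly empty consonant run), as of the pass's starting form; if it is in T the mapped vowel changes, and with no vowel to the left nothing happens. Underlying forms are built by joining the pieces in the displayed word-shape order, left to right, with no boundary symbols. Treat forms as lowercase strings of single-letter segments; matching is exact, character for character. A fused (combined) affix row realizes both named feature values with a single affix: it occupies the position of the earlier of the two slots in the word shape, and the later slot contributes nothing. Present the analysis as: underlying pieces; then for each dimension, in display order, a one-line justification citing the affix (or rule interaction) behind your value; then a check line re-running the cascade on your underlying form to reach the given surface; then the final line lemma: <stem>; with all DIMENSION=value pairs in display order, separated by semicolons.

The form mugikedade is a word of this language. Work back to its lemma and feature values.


underlying: mugke-da-de
NUM=gu - signalled by the affix -de
CLASS=vo - signalled by the affix -da
check: mugkedade -> mugkedade -> mugkedade -> mugkedade -> mugikedade
lemma: mugke; NUM=gu; CLASS=vo


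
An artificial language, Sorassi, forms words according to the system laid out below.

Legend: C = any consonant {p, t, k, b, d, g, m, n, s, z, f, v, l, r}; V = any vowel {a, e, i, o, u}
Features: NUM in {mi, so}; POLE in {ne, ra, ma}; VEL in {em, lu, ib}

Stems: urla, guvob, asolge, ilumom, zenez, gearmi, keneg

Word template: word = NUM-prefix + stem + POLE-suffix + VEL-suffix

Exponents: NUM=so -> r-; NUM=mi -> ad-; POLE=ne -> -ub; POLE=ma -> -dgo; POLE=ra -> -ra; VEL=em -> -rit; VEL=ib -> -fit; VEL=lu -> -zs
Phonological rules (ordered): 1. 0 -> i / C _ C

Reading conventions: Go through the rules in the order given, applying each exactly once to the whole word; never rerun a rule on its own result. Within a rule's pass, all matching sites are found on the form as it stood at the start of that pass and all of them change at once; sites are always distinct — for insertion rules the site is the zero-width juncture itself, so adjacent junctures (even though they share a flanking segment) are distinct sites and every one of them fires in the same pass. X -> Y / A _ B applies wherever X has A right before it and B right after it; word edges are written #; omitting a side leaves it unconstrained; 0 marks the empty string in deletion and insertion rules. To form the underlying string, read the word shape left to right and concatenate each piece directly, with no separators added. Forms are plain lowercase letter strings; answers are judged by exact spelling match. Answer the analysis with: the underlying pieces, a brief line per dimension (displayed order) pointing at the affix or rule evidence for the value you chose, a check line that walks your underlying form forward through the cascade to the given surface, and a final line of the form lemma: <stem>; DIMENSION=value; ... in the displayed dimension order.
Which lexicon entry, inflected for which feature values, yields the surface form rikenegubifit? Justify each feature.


underlying: r-keneg-ub-fit
NUM=so - signalled by the affix r-
POLE=ne - signalled by the affix -ub
VEL=ib - signalled by the affix -fit
check: rkenegubfit -> rikenegubifit
lemma: keneg; NUM=so; POLE=ne; VEL=ib


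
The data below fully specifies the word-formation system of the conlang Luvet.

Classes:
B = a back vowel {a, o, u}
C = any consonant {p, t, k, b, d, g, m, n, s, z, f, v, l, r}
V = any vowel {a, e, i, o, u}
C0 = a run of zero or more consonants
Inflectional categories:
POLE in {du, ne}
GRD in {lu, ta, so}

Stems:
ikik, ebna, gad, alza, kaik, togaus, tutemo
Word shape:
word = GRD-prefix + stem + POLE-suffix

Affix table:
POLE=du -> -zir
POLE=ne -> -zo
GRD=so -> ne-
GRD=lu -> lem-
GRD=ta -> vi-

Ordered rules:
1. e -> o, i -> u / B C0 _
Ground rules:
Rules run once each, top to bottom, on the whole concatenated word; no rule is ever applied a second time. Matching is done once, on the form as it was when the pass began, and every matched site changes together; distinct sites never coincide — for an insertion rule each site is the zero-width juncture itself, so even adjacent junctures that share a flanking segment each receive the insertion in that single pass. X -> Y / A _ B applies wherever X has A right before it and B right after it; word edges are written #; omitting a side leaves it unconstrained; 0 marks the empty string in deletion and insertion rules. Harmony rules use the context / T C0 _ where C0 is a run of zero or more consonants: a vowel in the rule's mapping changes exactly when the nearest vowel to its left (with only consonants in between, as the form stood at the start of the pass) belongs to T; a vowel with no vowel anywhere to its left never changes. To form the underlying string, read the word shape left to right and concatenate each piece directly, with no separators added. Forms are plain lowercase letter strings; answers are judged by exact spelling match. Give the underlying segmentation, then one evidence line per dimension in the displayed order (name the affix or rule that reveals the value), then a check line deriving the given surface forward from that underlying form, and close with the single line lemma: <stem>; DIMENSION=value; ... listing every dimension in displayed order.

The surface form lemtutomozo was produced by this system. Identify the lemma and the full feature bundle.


underlying: lem-tutemo-zo
POLE=ne - signalled by the affix -zo
GRD=lu - signalled by the affix lem-
check: lemtutemozo -> lemtutomozo
lemma: tutemo; POLE=ne; GRD=lu


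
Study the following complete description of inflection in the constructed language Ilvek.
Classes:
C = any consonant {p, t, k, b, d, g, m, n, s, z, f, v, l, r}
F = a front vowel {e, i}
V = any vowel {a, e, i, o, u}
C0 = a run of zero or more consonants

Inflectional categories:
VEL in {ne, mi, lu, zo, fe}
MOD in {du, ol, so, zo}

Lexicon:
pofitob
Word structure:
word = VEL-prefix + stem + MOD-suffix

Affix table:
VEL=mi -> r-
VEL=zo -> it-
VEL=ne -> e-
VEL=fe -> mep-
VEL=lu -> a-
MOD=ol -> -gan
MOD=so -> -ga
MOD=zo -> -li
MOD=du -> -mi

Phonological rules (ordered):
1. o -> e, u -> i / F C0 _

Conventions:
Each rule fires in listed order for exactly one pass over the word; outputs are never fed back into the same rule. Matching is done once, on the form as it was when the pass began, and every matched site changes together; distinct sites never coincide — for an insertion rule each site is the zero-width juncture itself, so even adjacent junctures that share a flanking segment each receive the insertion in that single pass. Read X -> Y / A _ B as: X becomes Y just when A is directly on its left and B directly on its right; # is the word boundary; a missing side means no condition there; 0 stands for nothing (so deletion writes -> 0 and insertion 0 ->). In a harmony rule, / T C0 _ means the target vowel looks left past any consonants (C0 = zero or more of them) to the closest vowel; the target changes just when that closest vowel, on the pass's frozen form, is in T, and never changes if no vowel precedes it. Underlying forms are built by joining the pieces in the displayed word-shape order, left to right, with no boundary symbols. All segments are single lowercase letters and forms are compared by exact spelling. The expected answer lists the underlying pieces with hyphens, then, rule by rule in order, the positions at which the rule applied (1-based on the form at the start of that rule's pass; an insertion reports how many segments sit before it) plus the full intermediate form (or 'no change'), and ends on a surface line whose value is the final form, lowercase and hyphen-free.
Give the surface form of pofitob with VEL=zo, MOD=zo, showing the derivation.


underlying: it-pofitob-li
1. o -> e, u -> i / F C0 _: fires at position(s) 4, 8: itpefitebli
surface: itpefitebli


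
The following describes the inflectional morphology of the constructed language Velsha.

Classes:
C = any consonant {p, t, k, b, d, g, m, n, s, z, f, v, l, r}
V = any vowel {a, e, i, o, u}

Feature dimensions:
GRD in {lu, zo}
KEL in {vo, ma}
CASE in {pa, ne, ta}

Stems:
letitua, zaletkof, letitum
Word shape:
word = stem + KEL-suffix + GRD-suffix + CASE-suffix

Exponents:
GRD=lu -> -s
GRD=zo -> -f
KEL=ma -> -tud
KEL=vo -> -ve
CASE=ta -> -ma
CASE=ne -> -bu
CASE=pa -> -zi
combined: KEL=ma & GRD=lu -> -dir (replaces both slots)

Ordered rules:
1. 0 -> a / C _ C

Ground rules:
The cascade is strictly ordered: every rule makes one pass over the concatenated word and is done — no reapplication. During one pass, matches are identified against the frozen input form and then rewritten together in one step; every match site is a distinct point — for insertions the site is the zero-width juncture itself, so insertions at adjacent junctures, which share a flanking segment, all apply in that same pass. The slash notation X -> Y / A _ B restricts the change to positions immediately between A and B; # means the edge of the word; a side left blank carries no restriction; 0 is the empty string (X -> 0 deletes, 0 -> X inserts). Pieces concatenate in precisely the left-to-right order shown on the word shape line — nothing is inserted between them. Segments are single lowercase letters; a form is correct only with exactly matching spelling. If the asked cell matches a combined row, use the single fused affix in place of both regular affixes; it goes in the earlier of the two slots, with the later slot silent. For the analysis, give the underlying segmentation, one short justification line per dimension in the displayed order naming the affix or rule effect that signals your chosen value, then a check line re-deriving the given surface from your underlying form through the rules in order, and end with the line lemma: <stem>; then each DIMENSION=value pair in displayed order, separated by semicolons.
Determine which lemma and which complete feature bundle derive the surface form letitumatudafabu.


underlying: letitum-tud-f-bu
GRD=zo - signalled by the affix -f
KEL=ma - signalled by the affix -tud
CASE=ne - signalled by the affix -bu
check: letitumtudfbu -> letitumatudafabu
lemma: letitum; GRD=zo; KEL=ma; CASE=ne


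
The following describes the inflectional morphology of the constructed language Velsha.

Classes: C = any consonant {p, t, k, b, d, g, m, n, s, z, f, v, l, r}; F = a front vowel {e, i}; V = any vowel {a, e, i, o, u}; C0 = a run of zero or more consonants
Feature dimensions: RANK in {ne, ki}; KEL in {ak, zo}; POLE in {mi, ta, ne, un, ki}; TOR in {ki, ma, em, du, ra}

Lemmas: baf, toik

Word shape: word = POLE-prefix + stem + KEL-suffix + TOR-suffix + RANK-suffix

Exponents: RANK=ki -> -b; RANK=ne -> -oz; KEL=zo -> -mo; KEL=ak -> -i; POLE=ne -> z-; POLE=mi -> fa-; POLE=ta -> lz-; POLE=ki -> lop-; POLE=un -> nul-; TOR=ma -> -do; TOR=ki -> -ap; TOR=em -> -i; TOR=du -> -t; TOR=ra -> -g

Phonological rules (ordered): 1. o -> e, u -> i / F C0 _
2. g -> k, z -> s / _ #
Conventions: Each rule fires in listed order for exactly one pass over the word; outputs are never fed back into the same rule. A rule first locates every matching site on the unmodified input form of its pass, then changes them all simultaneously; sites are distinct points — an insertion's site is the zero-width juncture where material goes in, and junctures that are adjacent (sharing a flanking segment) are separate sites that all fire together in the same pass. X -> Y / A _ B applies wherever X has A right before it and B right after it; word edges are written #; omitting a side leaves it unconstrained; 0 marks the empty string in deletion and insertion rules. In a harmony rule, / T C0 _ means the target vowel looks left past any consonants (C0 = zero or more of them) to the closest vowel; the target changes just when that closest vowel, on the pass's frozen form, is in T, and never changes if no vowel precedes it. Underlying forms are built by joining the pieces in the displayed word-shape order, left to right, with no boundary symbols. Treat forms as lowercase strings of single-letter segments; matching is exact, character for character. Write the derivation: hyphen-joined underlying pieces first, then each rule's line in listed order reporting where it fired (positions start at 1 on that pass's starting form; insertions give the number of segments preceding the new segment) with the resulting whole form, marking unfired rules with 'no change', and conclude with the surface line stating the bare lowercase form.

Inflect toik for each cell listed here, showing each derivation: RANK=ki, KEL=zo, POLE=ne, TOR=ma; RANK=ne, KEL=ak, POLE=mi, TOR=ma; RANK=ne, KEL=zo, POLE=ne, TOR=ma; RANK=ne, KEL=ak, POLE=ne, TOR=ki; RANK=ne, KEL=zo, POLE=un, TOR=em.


cell RANK=ki, KEL=zo, POLE=ne, TOR=ma:
underlying: z-toik-mo-do-b
1. o -> e, u -> i / F C0 _: fires at position(s) 7: ztoikmedob
2. g -> k, z -> s / _ #: no change
surface: ztoikmedob

cell RANK=ne, KEL=ak, POLE=mi, TOR=ma:
underlying: fa-toik-i-do-oz
1. o -> e, u -> i / F C0 _: fires at position(s) 9: fatoikideoz
2. g -> k, z -> s / _ #: fires at position(s) 11: fatoikideos
surface: fatoikideos

cell RANK=ne, KEL=zo, POLE=ne, TOR=ma:
underlying: z-toik-mo-do-oz
1. o -> e, u -> i / F C0 _: fires at position(s) 7: ztoikmedooz
2. g -> k, z -> s / _ #: fires at position(s) 11: ztoikmedoos
surface: ztoikmedoos

cell RANK=ne, KEL=ak, POLE=ne, TOR=ki:
underlying: z-toik-i-ap-oz
1. o -> e, u -> i / F C0 _: no change
2. g -> k, z -> s / _ #: fires at position(s) 10: ztoikiapos
surface: ztoikiapos

cell RANK=ne, KEL=zo, POLE=un, TOR=em:
underlying: nul-toik-mo-i-oz
1. o -> e, u -> i / F C0 _: fires at position(s) 9, 11: nultoikmeiez
2. g -> k, z -> s / _ #: fires at position(s) 12: nultoikmeies
surface: nultoikmeies
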